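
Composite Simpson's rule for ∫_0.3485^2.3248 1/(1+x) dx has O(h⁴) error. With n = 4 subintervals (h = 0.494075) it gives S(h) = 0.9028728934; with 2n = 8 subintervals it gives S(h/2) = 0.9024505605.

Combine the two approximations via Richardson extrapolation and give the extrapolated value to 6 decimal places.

Leading term ∝ h^4; use weight 16 = 2^4.
Weighted: 14.4392089680 − 0.9028728934 = 13.5363360746
(16*0.9024505605 − 0.9028728934)/(16 − 1) = 0.9024224050
Gap between inputs: 4.223e-04; correction applied: −0.0000281555.

0.902422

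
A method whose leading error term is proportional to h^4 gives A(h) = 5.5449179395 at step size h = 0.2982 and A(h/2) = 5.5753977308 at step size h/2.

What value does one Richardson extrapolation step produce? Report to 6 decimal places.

Error is O(h^4); halving h shrinks it by 2^4 = 16.
16 × 5.5753977308 = 89.2063636928; subtract 5.5449179395 → 83.6614457533
(16 × 5.5753977308 − 5.5449179395)/(16 − 1) = 5.5774297169
Gap between inputs: 3.048e-02; correction applied: +0.0020319861.

5.577430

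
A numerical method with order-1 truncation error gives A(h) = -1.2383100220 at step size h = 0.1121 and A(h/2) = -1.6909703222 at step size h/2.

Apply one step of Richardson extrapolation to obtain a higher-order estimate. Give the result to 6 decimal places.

With r = 1 the leading error scales as h^1, so the weight is 2^1 = 2.
2*(-1.6909703222) = -3.3819406444; (-3.3819406444) − (-1.2383100220) = -2.1436306224
Denominator 2 − 1 = 1.
Extrapolated: (-2.1436306224) / 1 = -2.1436306224

-2.143631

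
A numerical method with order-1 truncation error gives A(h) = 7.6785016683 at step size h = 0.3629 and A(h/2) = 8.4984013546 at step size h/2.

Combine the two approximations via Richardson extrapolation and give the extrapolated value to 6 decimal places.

9.318301

Leading term ∝ h^1; use weight 2 = 2^1.
2^1 × A(h/2) = 16.9968027092; minus A(h) gives 9.3183010409.
Denominator 2 − 1 = 1.
(2 × 8.4984013546 − 7.6785016683)/(2 − 1) = 9.3183010409
Gap between inputs: 8.199e-01; correction applied: +0.8198996863.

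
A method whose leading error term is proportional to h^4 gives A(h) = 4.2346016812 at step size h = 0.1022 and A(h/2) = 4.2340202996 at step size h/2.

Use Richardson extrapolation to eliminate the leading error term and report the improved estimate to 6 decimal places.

With r = 4 the leading error scales as h^4, so the weight is 2^4 = 16.
Top: 16(4.2340202996) − (4.2346016812) = 63.5097231124
Divide by 2^4 − 1 = 15.
Result: 4.2339815408
Correction |R − A(h/2)| = 3.876e-05; gap |A(h/2) − A(h)| = 5.814e-04.

4.233982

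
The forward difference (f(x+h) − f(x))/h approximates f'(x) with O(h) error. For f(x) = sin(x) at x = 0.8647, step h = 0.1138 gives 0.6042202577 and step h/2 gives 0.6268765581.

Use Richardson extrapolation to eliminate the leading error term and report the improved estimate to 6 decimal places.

0.649533

r = 1: numerator weight 2, denominator 1.
A(h/2) − A(h) = 0.6268765581 − 0.6042202577 = 0.0226563004
Divide by 2^1 − 1 = 1: 0.0226563004/1 = 0.0226563004
R = 0.6268765581 + 0.0226563004 = 0.6495328585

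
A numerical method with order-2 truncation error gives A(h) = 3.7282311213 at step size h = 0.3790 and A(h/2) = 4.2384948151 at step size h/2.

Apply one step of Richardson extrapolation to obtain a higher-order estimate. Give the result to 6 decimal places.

4.408583

r = 2, so 2^r = 4.
Difference of the inputs: 4.2384948151 − 3.7282311213 = 0.5102636938
Correction (A(h/2) − A(h))/(4 − 1) = 0.5102636938/3 = 0.1700878979
R = 4.2384948151 + 0.1700878979 = 4.4085827130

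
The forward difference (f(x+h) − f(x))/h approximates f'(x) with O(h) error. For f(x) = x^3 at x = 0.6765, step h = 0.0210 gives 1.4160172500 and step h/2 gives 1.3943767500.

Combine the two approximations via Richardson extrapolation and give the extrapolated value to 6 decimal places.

Order 1 gives 2^r = 2 and 2^r − 1 = 1.
Top: 2(1.3943767500) − (1.4160172500) = 1.3727362500
Divide by 2^1 − 1 = 1.
1.3727362500 ÷ 1 = 1.3727362500

1.372736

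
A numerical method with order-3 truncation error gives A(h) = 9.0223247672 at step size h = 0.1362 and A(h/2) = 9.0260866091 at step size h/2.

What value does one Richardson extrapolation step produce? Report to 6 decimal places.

9.026624

Leading term ∝ h^3; use weight 8 = 2^3.
Top: 8(9.0260866091) − (9.0223247672) = 63.1863681056
Denominator 8 − 1 = 7.
Result: 9.0266240151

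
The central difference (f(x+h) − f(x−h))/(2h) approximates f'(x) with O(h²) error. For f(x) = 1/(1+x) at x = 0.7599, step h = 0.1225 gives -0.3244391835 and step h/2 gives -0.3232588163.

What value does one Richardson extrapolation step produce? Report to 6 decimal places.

r = 2, so 2^r = 4.
Difference of the inputs: -0.3232588163 − (-0.3244391835) = 0.0011803672
Divide by 2^2 − 1 = 3: 0.0011803672/3 = 0.0003934557
R = -0.3232588163 + 0.0003934557 = -0.3228653606
Gap between inputs: 1.180e-03; correction applied: +0.0003934557.

-0.322865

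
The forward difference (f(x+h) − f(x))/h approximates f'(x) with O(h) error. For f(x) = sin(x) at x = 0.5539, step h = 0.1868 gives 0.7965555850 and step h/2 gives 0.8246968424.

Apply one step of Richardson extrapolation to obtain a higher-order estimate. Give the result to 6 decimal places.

With r = 1 the leading error scales as h^1, so the weight is 2^1 = 2.
2^1 × A(h/2) = 1.6493936848; minus A(h) gives 0.8528380998.
R = 0.8528380998/1 = 0.8528380998

0.852838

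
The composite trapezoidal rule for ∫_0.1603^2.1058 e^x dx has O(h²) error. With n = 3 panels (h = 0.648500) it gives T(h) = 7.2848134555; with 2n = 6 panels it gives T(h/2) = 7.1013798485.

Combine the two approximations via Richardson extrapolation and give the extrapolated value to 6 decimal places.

7.040235

r = 2: numerator weight 4, denominator 3.
Difference of the inputs: 7.1013798485 − 7.2848134555 = -0.1834336070
Correction (A(h/2) − A(h))/(4 − 1) = (-0.1834336070)/3 = -0.0611445357
R = A(h/2) + (A(h/2) − A(h))/3 = 7.1013798485 − 0.0611445357 = 7.0402353128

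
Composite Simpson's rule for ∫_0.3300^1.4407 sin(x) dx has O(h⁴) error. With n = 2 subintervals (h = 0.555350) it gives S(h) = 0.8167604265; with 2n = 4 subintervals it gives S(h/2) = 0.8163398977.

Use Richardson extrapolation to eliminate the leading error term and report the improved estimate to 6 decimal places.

0.816312

The method has order 4: 2^4 = 16.
2^4×A(h/2) = 13.0614383632; minus A(h) gives 12.2446779367.
Extrapolated: 12.2446779367 / 15 = 0.8163118624
Shift from A(h/2): −0.0000280353.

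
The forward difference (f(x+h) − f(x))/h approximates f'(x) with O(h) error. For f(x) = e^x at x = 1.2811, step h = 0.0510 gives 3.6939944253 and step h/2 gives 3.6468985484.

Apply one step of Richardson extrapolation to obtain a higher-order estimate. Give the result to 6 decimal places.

r = 1, so 2^r = 2.
2 × 3.6468985484 = 7.2937970968; 7.2937970968 − 3.6939944253 = 3.5998026715
Extrapolated: 3.5998026715 / 1 = 3.5998026715

3.599803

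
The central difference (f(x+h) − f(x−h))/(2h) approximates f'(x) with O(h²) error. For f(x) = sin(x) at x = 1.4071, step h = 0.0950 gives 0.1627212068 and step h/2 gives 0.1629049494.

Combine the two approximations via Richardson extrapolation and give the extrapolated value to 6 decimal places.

Error is O(h^2); halving h shrinks it by 2^2 = 4.
4×0.1629049494 = 0.6516197976; 0.6516197976 − 0.1627212068 = 0.4888985908
Divide by 2^2 − 1 = 3.
(4×0.1629049494 − 0.1627212068)/(4 − 1) = 0.1629661969
Gap between inputs: 1.837e-04; correction applied: +0.0000612475.

0.162966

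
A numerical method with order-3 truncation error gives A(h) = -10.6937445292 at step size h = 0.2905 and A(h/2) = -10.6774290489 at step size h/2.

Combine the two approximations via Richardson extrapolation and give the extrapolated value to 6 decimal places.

r = 3: numerator weight 8, denominator 7.
Top: 8(-10.6774290489) − (-10.6937445292) = -74.7256878620
R = (-74.7256878620)/7 = -10.6750982660
Gap between inputs: 1.632e-02; correction applied: +0.0023307829.

-10.675098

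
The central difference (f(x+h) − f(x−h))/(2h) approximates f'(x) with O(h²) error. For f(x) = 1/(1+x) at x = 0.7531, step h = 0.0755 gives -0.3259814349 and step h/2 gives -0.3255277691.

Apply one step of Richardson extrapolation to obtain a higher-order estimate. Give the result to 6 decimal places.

Order 2 gives 2^r = 4 and 2^r − 1 = 3.
Weighted: (-1.3021110764) − (-0.3259814349) = -0.9761296415
Divide by 2^2 − 1 = 3.
R = (-0.9761296415)/3 = -0.3253765472
Correction |R − A(h/2)| = 1.512e-04; gap |A(h/2) − A(h)| = 4.537e-04.

-0.325377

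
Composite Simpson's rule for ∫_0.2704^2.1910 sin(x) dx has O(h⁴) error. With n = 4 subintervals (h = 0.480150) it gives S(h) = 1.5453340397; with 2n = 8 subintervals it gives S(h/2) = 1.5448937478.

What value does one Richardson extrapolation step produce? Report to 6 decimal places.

1.544864

Error is O(h^4); halving h shrinks it by 2^4 = 16.
Numerator 16 × A(h/2) − A(h) = 16 × 1.5448937478 − 1.5453340397 = 23.1729659251
Divide by 2^4 − 1 = 15.
(16 × 1.5448937478 − 1.5453340397)/(16 − 1) = 1.5448643950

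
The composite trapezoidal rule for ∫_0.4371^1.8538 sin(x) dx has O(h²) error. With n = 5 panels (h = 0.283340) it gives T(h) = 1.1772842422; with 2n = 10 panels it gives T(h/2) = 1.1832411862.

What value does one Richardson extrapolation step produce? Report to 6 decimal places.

r = 2, so 2^r = 4.
Weighted: 4.7329647448 − 1.1772842422 = 3.5556805026
Denominator 4 − 1 = 3.
3.5556805026 ÷ 3 = 1.1852268342
Gap between inputs: 5.957e-03; correction applied: +0.0019856480.

1.185227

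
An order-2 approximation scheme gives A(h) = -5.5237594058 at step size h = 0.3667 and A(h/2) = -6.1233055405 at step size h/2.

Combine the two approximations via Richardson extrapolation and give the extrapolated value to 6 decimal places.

Order 2 gives 2^r = 4 and 2^r − 1 = 3.
4·(-6.1233055405) − (-5.5237594058) = -18.9694627562
(-18.9694627562) ÷ 3 = -6.3231542521
Correction |R − A(h/2)| = 1.998e-01; gap |A(h/2) − A(h)| = 5.995e-01.

-6.323154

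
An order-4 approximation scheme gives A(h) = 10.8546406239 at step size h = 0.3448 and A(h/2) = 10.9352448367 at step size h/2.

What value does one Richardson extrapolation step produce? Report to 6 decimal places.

The method has order 4: 2^4 = 16.
Numerator 16×A(h/2) − A(h) = 16×10.9352448367 − 10.8546406239 = 164.1092767633
R = 164.1092767633/15 = 10.9406184509

10.940618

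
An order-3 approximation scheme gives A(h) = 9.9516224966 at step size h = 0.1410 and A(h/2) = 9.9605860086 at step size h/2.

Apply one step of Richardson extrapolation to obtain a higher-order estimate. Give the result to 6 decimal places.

r = 3: numerator weight 8, denominator 7.
8*9.9605860086 = 79.6846880688; 79.6846880688 − 9.9516224966 = 69.7330655722
(8*9.9605860086 − 9.9516224966)/(8 − 1) = 9.9618665103
Correction |R − A(h/2)| = 1.281e-03; gap |A(h/2) − A(h)| = 8.964e-03.

9.961867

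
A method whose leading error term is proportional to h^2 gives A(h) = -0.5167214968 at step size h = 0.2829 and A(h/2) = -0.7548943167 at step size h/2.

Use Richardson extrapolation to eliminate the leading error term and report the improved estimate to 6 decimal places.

-0.834285

With r = 2 the leading error scales as h^2, so the weight is 2^2 = 4.
4*(-0.7548943167) = -3.0195772668; subtract (-0.5167214968) → -2.5028557700
Denominator 4 − 1 = 3.
(4*(-0.7548943167) − (-0.5167214968))/(4 − 1) = -0.8342852567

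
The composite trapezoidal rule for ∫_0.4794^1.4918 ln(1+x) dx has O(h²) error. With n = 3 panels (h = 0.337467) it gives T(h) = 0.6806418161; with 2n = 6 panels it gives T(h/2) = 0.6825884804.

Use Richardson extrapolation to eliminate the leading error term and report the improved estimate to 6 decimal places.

Order 2 gives 2^r = 4 and 2^r − 1 = 3.
Difference of the inputs: 0.6825884804 − 0.6806418161 = 0.0019466643
Divide by 2^2 − 1 = 3: 0.0019466643/3 = 0.0006488881
R = 0.6825884804 + 0.0006488881 = 0.6832373685
Correction |R − A(h/2)| = 6.489e-04; gap |A(h/2) − A(h)| = 1.947e-03.

0.683237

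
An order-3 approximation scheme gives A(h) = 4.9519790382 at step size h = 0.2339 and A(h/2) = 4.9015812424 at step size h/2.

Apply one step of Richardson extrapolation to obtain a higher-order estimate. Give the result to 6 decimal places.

4.894382

Error is O(h^3); halving h shrinks it by 2^3 = 8.
8×4.9015812424 = 39.2126499392; subtract 4.9519790382 → 34.2606709010
R = 34.2606709010/7 = 4.8943815573
Gap between inputs: 5.040e-02; correction applied: −0.0071996851.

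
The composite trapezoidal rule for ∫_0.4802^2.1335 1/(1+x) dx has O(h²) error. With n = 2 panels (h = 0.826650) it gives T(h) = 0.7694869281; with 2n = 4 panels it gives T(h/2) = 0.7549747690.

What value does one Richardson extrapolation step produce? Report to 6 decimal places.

0.750137

Leading term ∝ h^2; use weight 4 = 2^2.
Top: 4(0.7549747690) − (0.7694869281) = 2.2504121479
2.2504121479 ÷ 3 = 0.7501373826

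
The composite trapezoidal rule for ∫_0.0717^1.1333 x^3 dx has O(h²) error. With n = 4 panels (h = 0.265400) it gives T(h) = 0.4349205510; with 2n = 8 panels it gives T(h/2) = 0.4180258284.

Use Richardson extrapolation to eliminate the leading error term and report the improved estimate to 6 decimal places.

Method order is 2; weight 2^2 = 4.
2^2*A(h/2) = 1.6721033136; minus A(h) gives 1.2371827626.
Denominator 4 − 1 = 3.
(4*0.4180258284 − 0.4349205510)/(4 − 1) = 0.4123942542
Gap between inputs: 1.689e-02; correction applied: −0.0056315742.

0.412394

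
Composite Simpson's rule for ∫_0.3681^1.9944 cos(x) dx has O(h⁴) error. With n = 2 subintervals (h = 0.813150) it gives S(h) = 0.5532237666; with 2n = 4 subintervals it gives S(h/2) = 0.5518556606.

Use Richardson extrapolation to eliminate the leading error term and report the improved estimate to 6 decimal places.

Order 4 gives 2^r = 16 and 2^r − 1 = 15.
2^4·A(h/2) = 8.8296905696; minus A(h) gives 8.2764668030.
(16·0.5518556606 − 0.5532237666)/(16 − 1) = 0.5517644535
Shift from A(h/2): −0.0000912071.

0.551764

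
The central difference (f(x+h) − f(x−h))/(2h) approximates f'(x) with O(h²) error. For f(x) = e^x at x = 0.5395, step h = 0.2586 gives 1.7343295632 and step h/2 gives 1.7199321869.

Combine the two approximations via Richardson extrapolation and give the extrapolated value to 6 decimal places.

r = 2, so 2^r = 4.
Weighted: 6.8797287476 − 1.7343295632 = 5.1453991844
Denominator 4 − 1 = 3.
So the Richardson estimate is 1.7151330615.
Gap between inputs: 1.440e-02; correction applied: −0.0047991254.

1.715133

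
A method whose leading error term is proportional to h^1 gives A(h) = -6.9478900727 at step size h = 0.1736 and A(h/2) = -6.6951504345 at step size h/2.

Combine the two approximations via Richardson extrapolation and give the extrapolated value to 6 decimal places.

-6.442411

With r = 1 the leading error scales as h^1, so the weight is 2^1 = 2.
2^1*A(h/2) = -13.3903008690; minus A(h) gives -6.4424107963.
Denominator 2 − 1 = 1.
(-6.4424107963) ÷ 1 = -6.4424107963
Correction |R − A(h/2)| = 2.527e-01; gap |A(h/2) − A(h)| = 2.527e-01.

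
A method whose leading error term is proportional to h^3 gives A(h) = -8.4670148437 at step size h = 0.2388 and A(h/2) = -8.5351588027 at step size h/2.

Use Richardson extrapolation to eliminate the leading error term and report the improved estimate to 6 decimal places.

-8.544894

Error is O(h^3); halving h shrinks it by 2^3 = 8.
Numerator 8*A(h/2) − A(h) = 8*(-8.5351588027) − (-8.4670148437) = -59.8142555779
R = (-59.8142555779)/7 = -8.5448936540
Correction |R − A(h/2)| = 9.735e-03; gap |A(h/2) − A(h)| = 6.814e-02.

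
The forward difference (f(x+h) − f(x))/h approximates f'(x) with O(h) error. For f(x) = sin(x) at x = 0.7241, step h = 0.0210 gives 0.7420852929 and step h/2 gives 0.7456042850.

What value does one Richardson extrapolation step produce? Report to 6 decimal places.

0.749123

Error is O(h^1); halving h shrinks it by 2^1 = 2.
Top: 2(0.7456042850) − (0.7420852929) = 0.7491232771
Divide by 2^1 − 1 = 1.
(2·0.7456042850 − 0.7420852929)/(2 − 1) = 0.7491232771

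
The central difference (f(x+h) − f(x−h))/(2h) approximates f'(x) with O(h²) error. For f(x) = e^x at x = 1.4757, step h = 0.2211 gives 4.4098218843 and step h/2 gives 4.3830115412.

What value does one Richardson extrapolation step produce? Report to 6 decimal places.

Order 2 gives 2^r = 4 and 2^r − 1 = 3.
2^2×A(h/2) = 17.5320461648; minus A(h) gives 13.1222242805.
R = 13.1222242805/3 = 4.3740747602

4.374075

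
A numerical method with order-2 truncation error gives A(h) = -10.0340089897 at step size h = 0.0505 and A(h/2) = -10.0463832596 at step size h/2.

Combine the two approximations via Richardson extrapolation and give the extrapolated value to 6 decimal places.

The method has order 2: 2^2 = 4.
Weighted: (-40.1855330384) − (-10.0340089897) = -30.1515240487
R = (-30.1515240487)/3 = -10.0505080162

-10.050508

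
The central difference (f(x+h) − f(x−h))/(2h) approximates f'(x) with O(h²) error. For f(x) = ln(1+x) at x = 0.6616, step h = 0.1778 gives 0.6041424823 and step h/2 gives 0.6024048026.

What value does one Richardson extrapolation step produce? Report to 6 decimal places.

0.601826

Error is O(h^2); halving h shrinks it by 2^2 = 4.
4·0.6024048026 − 0.6041424823 = 1.8054767281
R = 1.8054767281/3 = 0.6018255760
Shift from A(h/2): −0.0005792266.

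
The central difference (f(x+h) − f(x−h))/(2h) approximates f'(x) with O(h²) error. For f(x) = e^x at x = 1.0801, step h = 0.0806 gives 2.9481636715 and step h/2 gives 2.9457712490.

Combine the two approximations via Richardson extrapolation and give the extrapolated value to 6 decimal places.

2.944974

With r = 2 the leading error scales as h^2, so the weight is 2^2 = 4.
4×2.9457712490 = 11.7830849960; subtract 2.9481636715 → 8.8349213245
(4×2.9457712490 − 2.9481636715)/(4 − 1) = 2.9449737748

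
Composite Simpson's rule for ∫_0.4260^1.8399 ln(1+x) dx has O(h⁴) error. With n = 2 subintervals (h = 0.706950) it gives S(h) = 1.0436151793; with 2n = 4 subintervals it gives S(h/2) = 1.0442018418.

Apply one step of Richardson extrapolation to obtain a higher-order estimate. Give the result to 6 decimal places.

r = 4: numerator weight 16, denominator 15.
A(h/2) − A(h) = 1.0442018418 − 1.0436151793 = 0.0005866625
Divide by 2^4 − 1 = 15: 0.0005866625/15 = 0.0000391108
R = 1.0442018418 + 0.0000391108 = 1.0442409526
Correction |R − A(h/2)| = 3.911e-05; gap |A(h/2) − A(h)| = 5.867e-04.

1.044241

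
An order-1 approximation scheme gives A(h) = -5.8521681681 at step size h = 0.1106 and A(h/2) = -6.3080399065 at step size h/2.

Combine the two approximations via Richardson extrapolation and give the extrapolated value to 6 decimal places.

-6.763912

Leading term ∝ h^1; use weight 2 = 2^1.
A(h/2) − A(h) = -6.3080399065 − (-5.8521681681) = -0.4558717384
Divide by 2^1 − 1 = 1: (-0.4558717384)/1 = -0.4558717384
R = -6.3080399065 − 0.4558717384 = -6.7639116449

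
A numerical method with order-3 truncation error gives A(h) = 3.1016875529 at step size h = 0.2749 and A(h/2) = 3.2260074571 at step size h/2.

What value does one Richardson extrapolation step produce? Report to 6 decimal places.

3.243767

Leading term ∝ h^3; use weight 8 = 2^3.
Top: 8(3.2260074571) − (3.1016875529) = 22.7063721039
Extrapolated: 22.7063721039 / 7 = 3.2437674434
Shift from A(h/2): +0.0177599863.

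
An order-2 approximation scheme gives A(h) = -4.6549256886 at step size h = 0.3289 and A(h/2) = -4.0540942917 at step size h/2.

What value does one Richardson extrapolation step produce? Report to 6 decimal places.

r = 2: numerator weight 4, denominator 3.
4*(-4.0540942917) = -16.2163771668; subtract (-4.6549256886) → -11.5614514782
Denominator 4 − 1 = 3.
R = (-11.5614514782)/3 = -3.8538171594
Shift from A(h/2): +0.2002771323.

-3.853817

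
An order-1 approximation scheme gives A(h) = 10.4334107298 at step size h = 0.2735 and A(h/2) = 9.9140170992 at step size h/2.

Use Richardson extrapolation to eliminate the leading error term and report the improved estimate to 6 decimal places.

9.394623

Order 1 gives 2^r = 2 and 2^r − 1 = 1.
2^1×A(h/2) = 19.8280341984; minus A(h) gives 9.3946234686.
9.3946234686 ÷ 1 = 9.3946234686
Shift from A(h/2): −0.5193936306.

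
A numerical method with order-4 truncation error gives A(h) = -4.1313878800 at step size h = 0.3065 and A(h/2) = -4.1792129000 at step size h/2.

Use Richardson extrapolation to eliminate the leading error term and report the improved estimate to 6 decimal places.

-4.182401

r = 4: numerator weight 16, denominator 15.
16*(-4.1792129000) = -66.8674064000; (-66.8674064000) − (-4.1313878800) = -62.7360185200
Denominator 16 − 1 = 15.
(16*(-4.1792129000) − (-4.1313878800))/(16 − 1) = -4.1824012347
Correction |R − A(h/2)| = 3.188e-03; gap |A(h/2) − A(h)| = 4.783e-02.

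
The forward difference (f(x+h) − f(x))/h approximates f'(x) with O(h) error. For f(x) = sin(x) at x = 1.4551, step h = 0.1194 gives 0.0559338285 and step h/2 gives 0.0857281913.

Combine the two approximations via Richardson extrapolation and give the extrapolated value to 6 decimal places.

0.115523

The method has order 1: 2^1 = 2.
Top: 2(0.0857281913) − (0.0559338285) = 0.1155225541
(2*0.0857281913 − 0.0559338285)/(2 − 1) = 0.1155225541
Correction |R − A(h/2)| = 2.979e-02; gap |A(h/2) − A(h)| = 2.979e-02.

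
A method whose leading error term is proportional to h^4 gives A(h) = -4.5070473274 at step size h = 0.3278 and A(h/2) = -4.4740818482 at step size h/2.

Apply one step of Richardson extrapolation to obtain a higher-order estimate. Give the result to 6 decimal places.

-4.471884

Order 4 gives 2^r = 16 and 2^r − 1 = 15.
Weighted: (-71.5853095712) − (-4.5070473274) = -67.0782622438
Extrapolated: (-67.0782622438) / 15 = -4.4718841496
Gap between inputs: 3.297e-02; correction applied: +0.0021976986.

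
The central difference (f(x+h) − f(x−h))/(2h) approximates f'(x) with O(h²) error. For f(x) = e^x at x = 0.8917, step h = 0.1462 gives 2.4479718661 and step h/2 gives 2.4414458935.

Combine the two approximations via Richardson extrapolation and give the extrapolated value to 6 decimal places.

2.439271

Error is O(h^2); halving h shrinks it by 2^2 = 4.
4*2.4414458935 − 2.4479718661 = 7.3178117079
Extrapolated: 7.3178117079 / 3 = 2.4392705693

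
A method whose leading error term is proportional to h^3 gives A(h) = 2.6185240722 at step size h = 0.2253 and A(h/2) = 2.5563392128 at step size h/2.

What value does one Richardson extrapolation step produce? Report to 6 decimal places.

The method has order 3: 2^3 = 8.
8*2.5563392128 = 20.4507137024; 20.4507137024 − 2.6185240722 = 17.8321896302
Denominator 8 − 1 = 7.
(8*2.5563392128 − 2.6185240722)/(8 − 1) = 2.5474556615

2.547456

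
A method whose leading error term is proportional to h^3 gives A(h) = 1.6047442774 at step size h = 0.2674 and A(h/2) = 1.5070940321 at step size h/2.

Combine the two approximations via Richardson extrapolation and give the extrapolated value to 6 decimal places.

1.493144

Error is O(h^3); halving h shrinks it by 2^3 = 8.
Numerator 8*A(h/2) − A(h) = 8*1.5070940321 − 1.6047442774 = 10.4520079794
Denominator 8 − 1 = 7.
So the Richardson estimate is 1.4931439971.
Gap between inputs: 9.765e-02; correction applied: −0.0139500350.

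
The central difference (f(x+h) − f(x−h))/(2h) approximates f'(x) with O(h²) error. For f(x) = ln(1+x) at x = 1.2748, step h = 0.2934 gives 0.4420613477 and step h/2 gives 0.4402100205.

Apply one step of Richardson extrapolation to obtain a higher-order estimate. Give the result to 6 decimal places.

0.439593

With r = 2 the leading error scales as h^2, so the weight is 2^2 = 4.
4×0.4402100205 − 0.4420613477 = 1.3187787343
Denominator 4 − 1 = 3.
1.3187787343 ÷ 3 = 0.4395929114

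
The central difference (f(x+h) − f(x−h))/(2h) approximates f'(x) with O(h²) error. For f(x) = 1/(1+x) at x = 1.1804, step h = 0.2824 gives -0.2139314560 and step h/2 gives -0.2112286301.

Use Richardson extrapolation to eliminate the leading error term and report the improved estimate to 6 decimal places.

Leading term ∝ h^2; use weight 4 = 2^2.
Weighted: (-0.8449145204) − (-0.2139314560) = -0.6309830644
Divide by 2^2 − 1 = 3.
R = (-0.6309830644)/3 = -0.2103276881
Gap between inputs: 2.703e-03; correction applied: +0.0009009420.

-0.210328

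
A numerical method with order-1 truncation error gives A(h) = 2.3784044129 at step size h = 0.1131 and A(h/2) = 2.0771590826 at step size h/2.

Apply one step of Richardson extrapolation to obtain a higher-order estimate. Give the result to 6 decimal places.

Error is O(h^1); halving h shrinks it by 2^1 = 2.
Weighted: 4.1543181652 − 2.3784044129 = 1.7759137523
Denominator 2 − 1 = 1.
Extrapolated: 1.7759137523 / 1 = 1.7759137523

1.775914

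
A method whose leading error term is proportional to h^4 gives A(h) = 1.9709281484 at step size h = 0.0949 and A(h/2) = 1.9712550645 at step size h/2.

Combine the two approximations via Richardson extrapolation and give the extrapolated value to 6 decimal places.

r = 4: numerator weight 16, denominator 15.
Difference of the inputs: 1.9712550645 − 1.9709281484 = 0.0003269161
Correction (A(h/2) − A(h))/(16 − 1) = 0.0003269161/15 = 0.0000217944
R = A(h/2) + (A(h/2) − A(h))/15 = 1.9712550645 + 0.0000217944 = 1.9712768589

1.971277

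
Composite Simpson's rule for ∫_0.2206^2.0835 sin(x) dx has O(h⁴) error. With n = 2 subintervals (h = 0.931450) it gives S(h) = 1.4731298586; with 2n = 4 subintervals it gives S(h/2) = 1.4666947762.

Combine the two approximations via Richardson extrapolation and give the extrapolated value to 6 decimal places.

Error is O(h^4); halving h shrinks it by 2^4 = 16.
16 × 1.4666947762 = 23.4671164192; 23.4671164192 − 1.4731298586 = 21.9939865606
(16 × 1.4666947762 − 1.4731298586)/(16 − 1) = 1.4662657707

1.466266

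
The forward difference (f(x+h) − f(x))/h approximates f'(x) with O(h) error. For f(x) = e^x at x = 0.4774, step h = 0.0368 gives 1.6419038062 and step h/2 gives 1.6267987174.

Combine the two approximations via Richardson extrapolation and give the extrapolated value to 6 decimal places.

1.611694

Leading term ∝ h^1; use weight 2 = 2^1.
2*1.6267987174 − 1.6419038062 = 1.6116936286
R = 1.6116936286/1 = 1.6116936286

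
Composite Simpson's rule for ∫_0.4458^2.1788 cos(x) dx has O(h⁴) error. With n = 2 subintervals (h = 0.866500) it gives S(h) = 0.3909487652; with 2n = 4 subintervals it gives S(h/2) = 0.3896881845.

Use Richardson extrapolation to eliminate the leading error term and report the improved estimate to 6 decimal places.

Order 4 gives 2^r = 16 and 2^r − 1 = 15.
16*0.3896881845 − 0.3909487652 = 5.8440621868
5.8440621868 ÷ 15 = 0.3896041458

0.389604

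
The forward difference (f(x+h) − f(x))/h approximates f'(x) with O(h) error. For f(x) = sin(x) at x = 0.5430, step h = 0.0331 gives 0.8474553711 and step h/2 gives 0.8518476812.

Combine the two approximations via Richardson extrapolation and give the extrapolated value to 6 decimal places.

0.856240

With r = 1 the leading error scales as h^1, so the weight is 2^1 = 2.
Top: 2(0.8518476812) − (0.8474553711) = 0.8562399913
Extrapolated: 0.8562399913 / 1 = 0.8562399913
Shift from A(h/2): +0.0043923101.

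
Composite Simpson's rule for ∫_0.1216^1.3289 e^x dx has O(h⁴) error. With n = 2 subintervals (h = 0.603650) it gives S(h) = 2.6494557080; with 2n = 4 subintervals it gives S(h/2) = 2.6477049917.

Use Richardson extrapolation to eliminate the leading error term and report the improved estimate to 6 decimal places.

Method order is 4; weight 2^4 = 16.
Weighted: 42.3632798672 − 2.6494557080 = 39.7138241592
39.7138241592 ÷ 15 = 2.6475882773
Shift from A(h/2): −0.0001167144.

2.647588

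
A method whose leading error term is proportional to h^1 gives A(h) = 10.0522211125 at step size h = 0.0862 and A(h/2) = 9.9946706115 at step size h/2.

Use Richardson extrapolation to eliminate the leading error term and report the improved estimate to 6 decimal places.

9.937120

Leading term ∝ h^1; use weight 2 = 2^1.
Numerator 2*A(h/2) − A(h) = 2*9.9946706115 − 10.0522211125 = 9.9371201105
Denominator 2 − 1 = 1.
Result: 9.9371201105
Gap between inputs: 5.755e-02; correction applied: −0.0575505010.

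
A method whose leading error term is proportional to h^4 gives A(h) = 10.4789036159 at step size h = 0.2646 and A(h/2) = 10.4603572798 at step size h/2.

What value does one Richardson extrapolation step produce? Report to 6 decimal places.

Error is O(h^4); halving h shrinks it by 2^4 = 16.
Difference of the inputs: 10.4603572798 − 10.4789036159 = -0.0185463361
Divide by 2^4 − 1 = 15: (-0.0185463361)/15 = -0.0012364224
R = 10.4603572798 − 0.0012364224 = 10.4591208574
Correction |R − A(h/2)| = 1.236e-03; gap |A(h/2) − A(h)| = 1.855e-02.

10.459121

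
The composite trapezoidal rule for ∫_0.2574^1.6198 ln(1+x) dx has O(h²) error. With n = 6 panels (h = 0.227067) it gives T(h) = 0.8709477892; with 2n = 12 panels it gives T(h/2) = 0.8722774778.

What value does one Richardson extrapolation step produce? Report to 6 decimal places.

Method order is 2; weight 2^2 = 4.
4 × 0.8722774778 = 3.4891099112; subtract 0.8709477892 → 2.6181621220
Extrapolated: 2.6181621220 / 3 = 0.8727207073

0.872721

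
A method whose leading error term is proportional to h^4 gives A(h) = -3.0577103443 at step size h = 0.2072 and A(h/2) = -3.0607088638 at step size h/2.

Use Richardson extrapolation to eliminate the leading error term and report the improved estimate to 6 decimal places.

-3.060909

Error is O(h^4); halving h shrinks it by 2^4 = 16.
2^4 × A(h/2) = -48.9713418208; minus A(h) gives -45.9136314765.
Denominator 16 − 1 = 15.
So the Richardson estimate is -3.0609087651.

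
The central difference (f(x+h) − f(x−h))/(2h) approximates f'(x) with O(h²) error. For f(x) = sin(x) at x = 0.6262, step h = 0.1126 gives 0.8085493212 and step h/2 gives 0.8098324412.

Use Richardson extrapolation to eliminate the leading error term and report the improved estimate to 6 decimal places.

0.810260

The method has order 2: 2^2 = 4.
Weighted: 3.2393297648 − 0.8085493212 = 2.4307804436
Divide by 2^2 − 1 = 3.
So the Richardson estimate is 0.8102601479.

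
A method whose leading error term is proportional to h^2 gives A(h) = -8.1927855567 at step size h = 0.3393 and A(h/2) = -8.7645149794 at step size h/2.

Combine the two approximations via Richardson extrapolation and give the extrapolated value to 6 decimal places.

-8.955091

Method order is 2; weight 2^2 = 4.
2^2 × A(h/2) = -35.0580599176; minus A(h) gives -26.8652743609.
Divide by 2^2 − 1 = 3.
R = (-26.8652743609)/3 = -8.9550914536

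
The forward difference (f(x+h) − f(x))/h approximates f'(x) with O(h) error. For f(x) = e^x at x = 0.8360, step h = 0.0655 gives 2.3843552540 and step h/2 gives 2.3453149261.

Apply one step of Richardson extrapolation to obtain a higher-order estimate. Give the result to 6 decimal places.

2.306275

Method order is 1; weight 2^1 = 2.
2 × 2.3453149261 − 2.3843552540 = 2.3062745982
Divide by 2^1 − 1 = 1.
R = 2.3062745982/1 = 2.3062745982
Correction |R − A(h/2)| = 3.904e-02; gap |A(h/2) − A(h)| = 3.904e-02.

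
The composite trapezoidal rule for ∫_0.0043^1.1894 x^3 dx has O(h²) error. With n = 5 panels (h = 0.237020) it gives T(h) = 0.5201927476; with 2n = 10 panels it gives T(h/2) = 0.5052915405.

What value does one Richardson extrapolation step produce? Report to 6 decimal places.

r = 2, so 2^r = 4.
4×0.5052915405 = 2.0211661620; 2.0211661620 − 0.5201927476 = 1.5009734144
(4×0.5052915405 − 0.5201927476)/(4 − 1) = 0.5003244715

0.500324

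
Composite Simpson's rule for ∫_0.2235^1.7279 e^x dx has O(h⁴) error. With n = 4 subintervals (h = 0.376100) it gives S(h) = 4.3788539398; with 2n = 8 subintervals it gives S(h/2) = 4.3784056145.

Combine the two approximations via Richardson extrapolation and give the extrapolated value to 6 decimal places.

4.378376

Leading term ∝ h^4; use weight 16 = 2^4.
Numerator 16 × A(h/2) − A(h) = 16 × 4.3784056145 − 4.3788539398 = 65.6756358922
Divide by 2^4 − 1 = 15.
R = 65.6756358922/15 = 4.3783757261
Correction |R − A(h/2)| = 2.989e-05; gap |A(h/2) − A(h)| = 4.483e-04.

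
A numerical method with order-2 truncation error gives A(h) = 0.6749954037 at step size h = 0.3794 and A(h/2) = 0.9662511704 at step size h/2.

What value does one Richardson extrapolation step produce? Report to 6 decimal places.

Leading term ∝ h^2; use weight 4 = 2^2.
2^2·A(h/2) = 3.8650046816; minus A(h) gives 3.1900092779.
Denominator 4 − 1 = 3.
So the Richardson estimate is 1.0633364260.
Gap between inputs: 2.913e-01; correction applied: +0.0970852556.

1.063336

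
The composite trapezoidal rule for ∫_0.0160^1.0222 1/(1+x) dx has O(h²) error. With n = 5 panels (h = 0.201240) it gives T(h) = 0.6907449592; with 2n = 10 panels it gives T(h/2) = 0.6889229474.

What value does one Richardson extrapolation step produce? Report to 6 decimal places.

0.688316

Leading term ∝ h^2; use weight 4 = 2^2.
Weighted: 2.7556917896 − 0.6907449592 = 2.0649468304
R = 2.0649468304/3 = 0.6883156101
Gap between inputs: 1.822e-03; correction applied: −0.0006073373.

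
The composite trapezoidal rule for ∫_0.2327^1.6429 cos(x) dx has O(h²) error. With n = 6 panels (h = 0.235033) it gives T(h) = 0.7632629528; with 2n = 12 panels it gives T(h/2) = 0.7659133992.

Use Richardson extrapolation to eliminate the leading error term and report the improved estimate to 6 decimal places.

0.766797

r = 2, so 2^r = 4.
4 × 0.7659133992 = 3.0636535968; subtract 0.7632629528 → 2.3003906440
Extrapolated: 2.3003906440 / 3 = 0.7667968813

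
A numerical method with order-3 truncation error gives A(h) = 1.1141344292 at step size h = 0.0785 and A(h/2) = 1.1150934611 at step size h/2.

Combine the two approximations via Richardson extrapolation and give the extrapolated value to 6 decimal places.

1.115230

With r = 3 the leading error scales as h^3, so the weight is 2^3 = 8.
Difference of the inputs: 1.1150934611 − 1.1141344292 = 0.0009590319
Correction (A(h/2) − A(h))/(8 − 1) = 0.0009590319/7 = 0.0001370046
R = 1.1150934611 + 0.0001370046 = 1.1152304657
Gap between inputs: 9.590e-04; correction applied: +0.0001370046.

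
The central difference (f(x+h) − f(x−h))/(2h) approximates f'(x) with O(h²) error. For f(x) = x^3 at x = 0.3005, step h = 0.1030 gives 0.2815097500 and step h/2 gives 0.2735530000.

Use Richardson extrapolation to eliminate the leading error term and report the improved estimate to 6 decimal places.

r = 2: numerator weight 4, denominator 3.
2^2*A(h/2) = 1.0942120000; minus A(h) gives 0.8127022500.
(4*0.2735530000 − 0.2815097500)/(4 − 1) = 0.2709007500

0.270901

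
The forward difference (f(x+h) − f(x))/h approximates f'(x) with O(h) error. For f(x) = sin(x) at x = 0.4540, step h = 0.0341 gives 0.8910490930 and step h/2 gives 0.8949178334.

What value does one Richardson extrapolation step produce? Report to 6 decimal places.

0.898787

r = 1: numerator weight 2, denominator 1.
Numerator 2 × A(h/2) − A(h) = 2 × 0.8949178334 − 0.8910490930 = 0.8987865738
0.8987865738 ÷ 1 = 0.8987865738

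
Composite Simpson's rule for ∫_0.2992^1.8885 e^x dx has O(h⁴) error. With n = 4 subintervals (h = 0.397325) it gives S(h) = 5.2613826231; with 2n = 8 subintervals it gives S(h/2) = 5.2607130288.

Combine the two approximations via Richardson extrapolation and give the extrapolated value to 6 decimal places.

Leading term ∝ h^4; use weight 16 = 2^4.
16*5.2607130288 = 84.1714084608; subtract 5.2613826231 → 78.9100258377
78.9100258377 ÷ 15 = 5.2606683892
Gap between inputs: 6.696e-04; correction applied: −0.0000446396.

5.260668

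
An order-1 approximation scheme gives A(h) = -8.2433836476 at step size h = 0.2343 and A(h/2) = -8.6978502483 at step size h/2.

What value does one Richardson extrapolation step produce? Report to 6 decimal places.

The method has order 1: 2^1 = 2.
Difference of the inputs: -8.6978502483 − (-8.2433836476) = -0.4544666007
Divide by 2^1 − 1 = 1: (-0.4544666007)/1 = -0.4544666007
R = A(h/2) + (A(h/2) − A(h))/1 = -8.6978502483 − 0.4544666007 = -9.1523168490

-9.152317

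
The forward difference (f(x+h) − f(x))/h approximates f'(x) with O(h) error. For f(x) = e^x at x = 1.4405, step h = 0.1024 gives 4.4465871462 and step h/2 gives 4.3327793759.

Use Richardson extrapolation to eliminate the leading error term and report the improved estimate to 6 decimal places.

Order 1 gives 2^r = 2 and 2^r − 1 = 1.
Difference of the inputs: 4.3327793759 − 4.4465871462 = -0.1138077703
Divide by 2^1 − 1 = 1: (-0.1138077703)/1 = -0.1138077703
R = 4.3327793759 − 0.1138077703 = 4.2189716056
Shift from A(h/2): −0.1138077703.

4.218972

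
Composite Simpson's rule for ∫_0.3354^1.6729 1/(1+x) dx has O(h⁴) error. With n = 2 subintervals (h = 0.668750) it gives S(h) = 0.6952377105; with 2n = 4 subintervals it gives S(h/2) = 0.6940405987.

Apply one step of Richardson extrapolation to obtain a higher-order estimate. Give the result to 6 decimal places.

0.693961

Method order is 4; weight 2^4 = 16.
16*0.6940405987 = 11.1046495792; subtract 0.6952377105 → 10.4094118687
10.4094118687 ÷ 15 = 0.6939607912
Gap between inputs: 1.197e-03; correction applied: −0.0000798075.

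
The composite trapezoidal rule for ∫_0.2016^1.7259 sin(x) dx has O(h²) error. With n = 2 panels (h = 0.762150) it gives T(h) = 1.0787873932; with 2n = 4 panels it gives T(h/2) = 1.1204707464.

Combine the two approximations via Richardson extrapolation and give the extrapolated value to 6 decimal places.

r = 2, so 2^r = 4.
2^2 × A(h/2) = 4.4818829856; minus A(h) gives 3.4030955924.
R = 3.4030955924/3 = 1.1343651975

1.134365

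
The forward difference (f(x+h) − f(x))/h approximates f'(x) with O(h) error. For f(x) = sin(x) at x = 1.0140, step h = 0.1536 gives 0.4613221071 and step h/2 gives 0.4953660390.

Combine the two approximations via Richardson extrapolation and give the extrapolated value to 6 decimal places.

Error is O(h^1); halving h shrinks it by 2^1 = 2.
Weighted: 0.9907320780 − 0.4613221071 = 0.5294099709
Denominator 2 − 1 = 1.
Extrapolated: 0.5294099709 / 1 = 0.5294099709
Gap between inputs: 3.404e-02; correction applied: +0.0340439319.

0.529410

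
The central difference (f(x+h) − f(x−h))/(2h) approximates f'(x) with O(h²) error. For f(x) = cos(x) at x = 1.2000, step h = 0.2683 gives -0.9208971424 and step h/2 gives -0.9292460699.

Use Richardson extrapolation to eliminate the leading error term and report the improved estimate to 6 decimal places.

Leading term ∝ h^2; use weight 4 = 2^2.
4 × (-0.9292460699) − (-0.9208971424) = -2.7960871372
Denominator 4 − 1 = 3.
(4 × (-0.9292460699) − (-0.9208971424))/(4 − 1) = -0.9320290457

-0.932029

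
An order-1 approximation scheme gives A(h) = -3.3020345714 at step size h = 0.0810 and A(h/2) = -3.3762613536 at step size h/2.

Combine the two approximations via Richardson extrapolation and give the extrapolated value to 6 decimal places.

Method order is 1; weight 2^1 = 2.
Weighted: (-6.7525227072) − (-3.3020345714) = -3.4504881358
Extrapolated: (-3.4504881358) / 1 = -3.4504881358
Gap between inputs: 7.423e-02; correction applied: −0.0742267822.

-3.450488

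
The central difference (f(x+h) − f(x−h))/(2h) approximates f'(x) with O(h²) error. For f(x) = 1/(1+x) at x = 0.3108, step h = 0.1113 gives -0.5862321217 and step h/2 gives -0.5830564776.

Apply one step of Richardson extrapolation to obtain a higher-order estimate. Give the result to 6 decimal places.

Error is O(h^2); halving h shrinks it by 2^2 = 4.
Weighted: (-2.3322259104) − (-0.5862321217) = -1.7459937887
Divide by 2^2 − 1 = 3.
R = (-1.7459937887)/3 = -0.5819979296

-0.581998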